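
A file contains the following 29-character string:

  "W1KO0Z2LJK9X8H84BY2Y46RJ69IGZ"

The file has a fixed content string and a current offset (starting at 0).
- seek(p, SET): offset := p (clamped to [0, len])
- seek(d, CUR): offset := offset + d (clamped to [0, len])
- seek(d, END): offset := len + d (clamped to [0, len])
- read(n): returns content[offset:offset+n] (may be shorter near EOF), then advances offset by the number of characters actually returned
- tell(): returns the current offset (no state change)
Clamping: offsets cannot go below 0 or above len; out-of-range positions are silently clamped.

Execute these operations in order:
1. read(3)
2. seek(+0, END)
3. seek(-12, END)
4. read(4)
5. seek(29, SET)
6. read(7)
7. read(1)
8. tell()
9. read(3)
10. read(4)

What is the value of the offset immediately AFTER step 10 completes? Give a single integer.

After 1 (read(3)): returned 'W1K', offset=3
After 2 (seek(+0, END)): offset=29
After 3 (seek(-12, END)): offset=17
After 4 (read(4)): returned 'Y2Y4', offset=21
After 5 (seek(29, SET)): offset=29
After 6 (read(7)): returned '', offset=29
After 7 (read(1)): returned '', offset=29
After 8 (tell()): offset=29
After 9 (read(3)): returned '', offset=29
After 10 (read(4)): returned '', offset=29

Answer: 29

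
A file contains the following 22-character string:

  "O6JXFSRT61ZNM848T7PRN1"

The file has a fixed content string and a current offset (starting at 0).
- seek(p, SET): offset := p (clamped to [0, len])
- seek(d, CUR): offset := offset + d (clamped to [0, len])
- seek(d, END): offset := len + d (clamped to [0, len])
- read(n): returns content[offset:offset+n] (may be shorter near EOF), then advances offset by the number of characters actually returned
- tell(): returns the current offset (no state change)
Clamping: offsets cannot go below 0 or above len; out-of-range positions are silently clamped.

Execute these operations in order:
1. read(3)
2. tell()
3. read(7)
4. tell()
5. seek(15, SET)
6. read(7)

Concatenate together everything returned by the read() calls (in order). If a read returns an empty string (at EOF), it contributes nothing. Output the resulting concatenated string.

Answer: O6JXFSRT618T7PRN1

Derivation:
After 1 (read(3)): returned 'O6J', offset=3
After 2 (tell()): offset=3
After 3 (read(7)): returned 'XFSRT61', offset=10
After 4 (tell()): offset=10
After 5 (seek(15, SET)): offset=15
After 6 (read(7)): returned '8T7PRN1', offset=22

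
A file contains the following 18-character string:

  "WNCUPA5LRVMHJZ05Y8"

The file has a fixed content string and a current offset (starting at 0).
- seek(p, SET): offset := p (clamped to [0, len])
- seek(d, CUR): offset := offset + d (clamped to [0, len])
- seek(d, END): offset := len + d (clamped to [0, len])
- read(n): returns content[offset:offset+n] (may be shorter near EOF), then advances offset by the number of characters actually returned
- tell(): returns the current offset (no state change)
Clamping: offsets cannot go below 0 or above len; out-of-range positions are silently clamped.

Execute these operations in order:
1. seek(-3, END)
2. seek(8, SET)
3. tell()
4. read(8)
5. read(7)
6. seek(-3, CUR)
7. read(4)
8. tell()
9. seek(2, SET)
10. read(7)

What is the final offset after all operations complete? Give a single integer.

After 1 (seek(-3, END)): offset=15
After 2 (seek(8, SET)): offset=8
After 3 (tell()): offset=8
After 4 (read(8)): returned 'RVMHJZ05', offset=16
After 5 (read(7)): returned 'Y8', offset=18
After 6 (seek(-3, CUR)): offset=15
After 7 (read(4)): returned '5Y8', offset=18
After 8 (tell()): offset=18
After 9 (seek(2, SET)): offset=2
After 10 (read(7)): returned 'CUPA5LR', offset=9

Answer: 9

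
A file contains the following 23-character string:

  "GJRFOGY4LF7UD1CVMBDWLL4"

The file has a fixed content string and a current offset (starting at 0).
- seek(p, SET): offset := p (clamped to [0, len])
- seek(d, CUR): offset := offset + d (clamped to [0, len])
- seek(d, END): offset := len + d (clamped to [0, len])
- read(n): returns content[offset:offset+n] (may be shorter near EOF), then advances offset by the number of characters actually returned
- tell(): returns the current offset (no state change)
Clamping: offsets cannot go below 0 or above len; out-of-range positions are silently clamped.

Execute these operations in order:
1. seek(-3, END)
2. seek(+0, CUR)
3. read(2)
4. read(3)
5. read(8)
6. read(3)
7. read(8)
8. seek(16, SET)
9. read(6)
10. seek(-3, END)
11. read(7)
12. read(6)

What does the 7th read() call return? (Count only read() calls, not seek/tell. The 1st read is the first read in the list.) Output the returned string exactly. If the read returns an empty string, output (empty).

Answer: LL4

Derivation:
After 1 (seek(-3, END)): offset=20
After 2 (seek(+0, CUR)): offset=20
After 3 (read(2)): returned 'LL', offset=22
After 4 (read(3)): returned '4', offset=23
After 5 (read(8)): returned '', offset=23
After 6 (read(3)): returned '', offset=23
After 7 (read(8)): returned '', offset=23
After 8 (seek(16, SET)): offset=16
After 9 (read(6)): returned 'MBDWLL', offset=22
After 10 (seek(-3, END)): offset=20
After 11 (read(7)): returned 'LL4', offset=23
After 12 (read(6)): returned '', offset=23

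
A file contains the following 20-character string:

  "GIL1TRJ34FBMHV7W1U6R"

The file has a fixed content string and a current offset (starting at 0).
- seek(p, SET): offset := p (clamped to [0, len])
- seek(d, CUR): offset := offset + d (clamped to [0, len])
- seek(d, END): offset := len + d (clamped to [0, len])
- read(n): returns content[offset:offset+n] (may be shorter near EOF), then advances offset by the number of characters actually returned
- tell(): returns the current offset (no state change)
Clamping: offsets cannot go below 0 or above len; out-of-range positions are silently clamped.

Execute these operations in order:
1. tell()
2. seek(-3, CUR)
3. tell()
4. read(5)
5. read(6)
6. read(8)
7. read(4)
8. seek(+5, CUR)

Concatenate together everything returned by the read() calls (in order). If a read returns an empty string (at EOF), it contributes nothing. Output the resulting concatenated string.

After 1 (tell()): offset=0
After 2 (seek(-3, CUR)): offset=0
After 3 (tell()): offset=0
After 4 (read(5)): returned 'GIL1T', offset=5
After 5 (read(6)): returned 'RJ34FB', offset=11
After 6 (read(8)): returned 'MHV7W1U6', offset=19
After 7 (read(4)): returned 'R', offset=20
After 8 (seek(+5, CUR)): offset=20

Answer: GIL1TRJ34FBMHV7W1U6R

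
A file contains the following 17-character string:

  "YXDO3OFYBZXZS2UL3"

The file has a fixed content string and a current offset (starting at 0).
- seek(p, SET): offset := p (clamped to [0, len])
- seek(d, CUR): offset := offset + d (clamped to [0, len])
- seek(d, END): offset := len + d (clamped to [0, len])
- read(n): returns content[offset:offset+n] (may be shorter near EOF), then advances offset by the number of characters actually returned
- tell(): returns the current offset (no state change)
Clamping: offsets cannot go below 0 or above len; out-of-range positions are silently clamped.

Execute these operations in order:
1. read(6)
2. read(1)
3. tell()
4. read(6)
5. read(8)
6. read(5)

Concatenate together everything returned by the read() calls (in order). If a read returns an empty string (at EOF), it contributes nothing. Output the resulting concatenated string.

After 1 (read(6)): returned 'YXDO3O', offset=6
After 2 (read(1)): returned 'F', offset=7
After 3 (tell()): offset=7
After 4 (read(6)): returned 'YBZXZS', offset=13
After 5 (read(8)): returned '2UL3', offset=17
After 6 (read(5)): returned '', offset=17

Answer: YXDO3OFYBZXZS2UL3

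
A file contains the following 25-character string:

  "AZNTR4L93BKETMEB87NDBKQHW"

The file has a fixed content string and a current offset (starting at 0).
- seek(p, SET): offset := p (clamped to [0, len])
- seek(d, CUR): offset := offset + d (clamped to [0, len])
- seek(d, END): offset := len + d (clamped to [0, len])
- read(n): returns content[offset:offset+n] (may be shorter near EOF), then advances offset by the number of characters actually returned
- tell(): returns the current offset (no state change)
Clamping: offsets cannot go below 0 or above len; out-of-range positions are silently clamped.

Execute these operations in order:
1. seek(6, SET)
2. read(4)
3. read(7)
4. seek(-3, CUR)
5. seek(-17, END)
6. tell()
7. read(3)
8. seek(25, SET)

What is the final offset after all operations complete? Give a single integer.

Answer: 25

Derivation:
After 1 (seek(6, SET)): offset=6
After 2 (read(4)): returned 'L93B', offset=10
After 3 (read(7)): returned 'KETMEB8', offset=17
After 4 (seek(-3, CUR)): offset=14
After 5 (seek(-17, END)): offset=8
After 6 (tell()): offset=8
After 7 (read(3)): returned '3BK', offset=11
After 8 (seek(25, SET)): offset=25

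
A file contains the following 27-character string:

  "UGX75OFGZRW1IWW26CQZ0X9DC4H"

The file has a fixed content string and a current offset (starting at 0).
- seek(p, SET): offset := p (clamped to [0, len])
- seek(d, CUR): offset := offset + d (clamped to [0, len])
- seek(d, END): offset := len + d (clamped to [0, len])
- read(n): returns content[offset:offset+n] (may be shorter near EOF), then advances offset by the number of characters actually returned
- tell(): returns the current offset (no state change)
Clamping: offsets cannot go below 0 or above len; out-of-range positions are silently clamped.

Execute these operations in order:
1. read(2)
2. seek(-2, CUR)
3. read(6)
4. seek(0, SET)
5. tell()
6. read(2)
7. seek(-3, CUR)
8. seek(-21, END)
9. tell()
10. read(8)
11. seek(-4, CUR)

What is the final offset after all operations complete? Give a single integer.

After 1 (read(2)): returned 'UG', offset=2
After 2 (seek(-2, CUR)): offset=0
After 3 (read(6)): returned 'UGX75O', offset=6
After 4 (seek(0, SET)): offset=0
After 5 (tell()): offset=0
After 6 (read(2)): returned 'UG', offset=2
After 7 (seek(-3, CUR)): offset=0
After 8 (seek(-21, END)): offset=6
After 9 (tell()): offset=6
After 10 (read(8)): returned 'FGZRW1IW', offset=14
After 11 (seek(-4, CUR)): offset=10

Answer: 10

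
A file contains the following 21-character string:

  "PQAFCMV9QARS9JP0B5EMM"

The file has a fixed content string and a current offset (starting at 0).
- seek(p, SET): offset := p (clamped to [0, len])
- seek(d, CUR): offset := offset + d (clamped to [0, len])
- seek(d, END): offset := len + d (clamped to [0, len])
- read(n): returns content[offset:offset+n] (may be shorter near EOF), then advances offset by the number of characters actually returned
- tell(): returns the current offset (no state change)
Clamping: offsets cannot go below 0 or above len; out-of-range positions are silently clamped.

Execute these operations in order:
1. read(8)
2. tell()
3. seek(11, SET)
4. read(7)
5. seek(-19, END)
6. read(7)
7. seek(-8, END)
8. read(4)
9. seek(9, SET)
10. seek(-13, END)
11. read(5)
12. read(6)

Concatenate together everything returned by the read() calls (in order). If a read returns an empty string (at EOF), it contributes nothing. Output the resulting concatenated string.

After 1 (read(8)): returned 'PQAFCMV9', offset=8
After 2 (tell()): offset=8
After 3 (seek(11, SET)): offset=11
After 4 (read(7)): returned 'S9JP0B5', offset=18
After 5 (seek(-19, END)): offset=2
After 6 (read(7)): returned 'AFCMV9Q', offset=9
After 7 (seek(-8, END)): offset=13
After 8 (read(4)): returned 'JP0B', offset=17
After 9 (seek(9, SET)): offset=9
After 10 (seek(-13, END)): offset=8
After 11 (read(5)): returned 'QARS9', offset=13
After 12 (read(6)): returned 'JP0B5E', offset=19

Answer: PQAFCMV9S9JP0B5AFCMV9QJP0BQARS9JP0B5E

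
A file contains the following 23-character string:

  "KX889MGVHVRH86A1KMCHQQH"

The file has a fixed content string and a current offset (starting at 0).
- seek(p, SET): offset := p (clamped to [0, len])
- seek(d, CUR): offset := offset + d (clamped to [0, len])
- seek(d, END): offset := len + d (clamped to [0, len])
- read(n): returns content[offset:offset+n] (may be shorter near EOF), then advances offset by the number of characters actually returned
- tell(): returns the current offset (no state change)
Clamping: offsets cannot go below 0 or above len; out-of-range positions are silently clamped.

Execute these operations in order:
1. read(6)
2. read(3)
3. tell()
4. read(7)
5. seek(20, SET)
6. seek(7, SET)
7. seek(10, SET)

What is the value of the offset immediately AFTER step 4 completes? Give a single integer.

After 1 (read(6)): returned 'KX889M', offset=6
After 2 (read(3)): returned 'GVH', offset=9
After 3 (tell()): offset=9
After 4 (read(7)): returned 'VRH86A1', offset=16

Answer: 16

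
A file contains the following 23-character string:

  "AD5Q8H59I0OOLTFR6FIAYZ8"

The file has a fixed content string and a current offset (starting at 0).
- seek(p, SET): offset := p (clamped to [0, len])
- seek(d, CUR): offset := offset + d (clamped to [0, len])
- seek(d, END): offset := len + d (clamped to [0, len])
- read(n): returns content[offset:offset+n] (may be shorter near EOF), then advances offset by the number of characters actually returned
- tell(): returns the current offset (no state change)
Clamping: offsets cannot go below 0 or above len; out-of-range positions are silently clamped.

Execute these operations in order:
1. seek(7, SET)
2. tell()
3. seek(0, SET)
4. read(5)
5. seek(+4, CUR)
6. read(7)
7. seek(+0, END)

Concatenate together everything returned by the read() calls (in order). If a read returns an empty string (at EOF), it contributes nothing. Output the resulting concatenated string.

Answer: AD5Q80OOLTFR

Derivation:
After 1 (seek(7, SET)): offset=7
After 2 (tell()): offset=7
After 3 (seek(0, SET)): offset=0
After 4 (read(5)): returned 'AD5Q8', offset=5
After 5 (seek(+4, CUR)): offset=9
After 6 (read(7)): returned '0OOLTFR', offset=16
After 7 (seek(+0, END)): offset=23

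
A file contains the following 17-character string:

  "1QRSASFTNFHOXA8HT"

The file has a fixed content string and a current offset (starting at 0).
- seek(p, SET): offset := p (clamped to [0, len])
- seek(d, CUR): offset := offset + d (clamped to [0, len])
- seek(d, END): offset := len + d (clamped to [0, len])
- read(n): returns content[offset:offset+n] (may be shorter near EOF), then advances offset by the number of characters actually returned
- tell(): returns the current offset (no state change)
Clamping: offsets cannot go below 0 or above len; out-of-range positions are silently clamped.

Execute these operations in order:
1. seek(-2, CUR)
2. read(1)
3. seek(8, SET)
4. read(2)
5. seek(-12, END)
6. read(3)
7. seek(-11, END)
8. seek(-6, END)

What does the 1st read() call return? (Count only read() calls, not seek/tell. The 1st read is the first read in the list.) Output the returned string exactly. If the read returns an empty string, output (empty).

Answer: 1

Derivation:
After 1 (seek(-2, CUR)): offset=0
After 2 (read(1)): returned '1', offset=1
After 3 (seek(8, SET)): offset=8
After 4 (read(2)): returned 'NF', offset=10
After 5 (seek(-12, END)): offset=5
After 6 (read(3)): returned 'SFT', offset=8
After 7 (seek(-11, END)): offset=6
After 8 (seek(-6, END)): offset=11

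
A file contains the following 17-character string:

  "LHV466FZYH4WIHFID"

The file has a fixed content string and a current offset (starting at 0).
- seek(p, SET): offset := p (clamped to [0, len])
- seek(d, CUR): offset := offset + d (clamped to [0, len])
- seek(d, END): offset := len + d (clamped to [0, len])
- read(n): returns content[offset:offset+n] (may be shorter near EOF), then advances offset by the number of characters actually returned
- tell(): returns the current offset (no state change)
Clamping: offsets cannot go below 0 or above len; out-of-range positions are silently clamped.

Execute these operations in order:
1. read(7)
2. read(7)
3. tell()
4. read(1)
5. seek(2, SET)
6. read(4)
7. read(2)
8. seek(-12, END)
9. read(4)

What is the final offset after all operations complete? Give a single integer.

Answer: 9

Derivation:
After 1 (read(7)): returned 'LHV466F', offset=7
After 2 (read(7)): returned 'ZYH4WIH', offset=14
After 3 (tell()): offset=14
After 4 (read(1)): returned 'F', offset=15
After 5 (seek(2, SET)): offset=2
After 6 (read(4)): returned 'V466', offset=6
After 7 (read(2)): returned 'FZ', offset=8
After 8 (seek(-12, END)): offset=5
After 9 (read(4)): returned '6FZY', offset=9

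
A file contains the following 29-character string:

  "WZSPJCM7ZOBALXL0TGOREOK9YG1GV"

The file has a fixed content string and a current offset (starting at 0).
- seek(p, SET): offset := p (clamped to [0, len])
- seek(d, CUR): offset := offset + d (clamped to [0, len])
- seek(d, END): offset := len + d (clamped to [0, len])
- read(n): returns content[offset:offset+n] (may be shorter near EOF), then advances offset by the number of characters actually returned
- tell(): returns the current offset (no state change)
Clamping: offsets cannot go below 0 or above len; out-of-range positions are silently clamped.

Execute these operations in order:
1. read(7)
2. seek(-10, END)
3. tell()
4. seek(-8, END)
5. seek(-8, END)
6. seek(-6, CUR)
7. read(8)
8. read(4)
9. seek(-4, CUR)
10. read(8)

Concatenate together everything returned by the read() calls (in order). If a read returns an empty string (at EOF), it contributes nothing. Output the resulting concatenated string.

After 1 (read(7)): returned 'WZSPJCM', offset=7
After 2 (seek(-10, END)): offset=19
After 3 (tell()): offset=19
After 4 (seek(-8, END)): offset=21
After 5 (seek(-8, END)): offset=21
After 6 (seek(-6, CUR)): offset=15
After 7 (read(8)): returned '0TGOREOK', offset=23
After 8 (read(4)): returned '9YG1', offset=27
After 9 (seek(-4, CUR)): offset=23
After 10 (read(8)): returned '9YG1GV', offset=29

Answer: WZSPJCM0TGOREOK9YG19YG1GV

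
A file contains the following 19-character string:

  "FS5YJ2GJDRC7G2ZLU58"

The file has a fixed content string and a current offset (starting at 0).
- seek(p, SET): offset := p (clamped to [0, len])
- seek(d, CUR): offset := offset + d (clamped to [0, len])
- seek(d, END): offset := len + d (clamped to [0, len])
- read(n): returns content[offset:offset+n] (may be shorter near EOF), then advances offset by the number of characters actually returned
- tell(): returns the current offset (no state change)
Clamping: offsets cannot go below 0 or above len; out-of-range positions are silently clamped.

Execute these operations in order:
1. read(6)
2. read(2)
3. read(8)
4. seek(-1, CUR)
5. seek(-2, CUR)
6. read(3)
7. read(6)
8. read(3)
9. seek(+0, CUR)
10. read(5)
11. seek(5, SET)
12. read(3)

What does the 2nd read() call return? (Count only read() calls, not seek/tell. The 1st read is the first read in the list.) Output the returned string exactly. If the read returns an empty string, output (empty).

Answer: GJ

Derivation:
After 1 (read(6)): returned 'FS5YJ2', offset=6
After 2 (read(2)): returned 'GJ', offset=8
After 3 (read(8)): returned 'DRC7G2ZL', offset=16
After 4 (seek(-1, CUR)): offset=15
After 5 (seek(-2, CUR)): offset=13
After 6 (read(3)): returned '2ZL', offset=16
After 7 (read(6)): returned 'U58', offset=19
After 8 (read(3)): returned '', offset=19
After 9 (seek(+0, CUR)): offset=19
After 10 (read(5)): returned '', offset=19
After 11 (seek(5, SET)): offset=5
After 12 (read(3)): returned '2GJ', offset=8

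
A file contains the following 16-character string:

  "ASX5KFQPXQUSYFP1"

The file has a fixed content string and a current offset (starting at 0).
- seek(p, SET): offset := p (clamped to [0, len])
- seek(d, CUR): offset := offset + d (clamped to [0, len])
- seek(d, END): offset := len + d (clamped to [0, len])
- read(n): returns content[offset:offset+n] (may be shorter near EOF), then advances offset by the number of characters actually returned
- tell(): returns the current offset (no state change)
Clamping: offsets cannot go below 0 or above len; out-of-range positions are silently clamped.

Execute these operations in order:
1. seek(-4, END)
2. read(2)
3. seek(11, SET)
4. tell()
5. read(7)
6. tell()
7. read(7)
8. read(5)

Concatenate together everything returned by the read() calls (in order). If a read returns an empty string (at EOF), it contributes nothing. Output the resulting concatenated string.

Answer: YFSYFP1

Derivation:
After 1 (seek(-4, END)): offset=12
After 2 (read(2)): returned 'YF', offset=14
After 3 (seek(11, SET)): offset=11
After 4 (tell()): offset=11
After 5 (read(7)): returned 'SYFP1', offset=16
After 6 (tell()): offset=16
After 7 (read(7)): returned '', offset=16
After 8 (read(5)): returned '', offset=16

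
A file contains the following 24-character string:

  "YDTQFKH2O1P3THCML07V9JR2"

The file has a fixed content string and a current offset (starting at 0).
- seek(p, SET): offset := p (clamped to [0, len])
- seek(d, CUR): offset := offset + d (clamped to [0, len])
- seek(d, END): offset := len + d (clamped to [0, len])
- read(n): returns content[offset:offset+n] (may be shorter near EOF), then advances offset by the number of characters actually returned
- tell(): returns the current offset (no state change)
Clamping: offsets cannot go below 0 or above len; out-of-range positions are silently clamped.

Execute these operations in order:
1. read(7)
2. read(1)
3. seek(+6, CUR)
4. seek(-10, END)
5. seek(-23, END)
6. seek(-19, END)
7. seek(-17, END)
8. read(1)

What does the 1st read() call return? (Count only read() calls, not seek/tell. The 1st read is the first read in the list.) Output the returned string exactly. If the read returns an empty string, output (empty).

Answer: YDTQFKH

Derivation:
After 1 (read(7)): returned 'YDTQFKH', offset=7
After 2 (read(1)): returned '2', offset=8
After 3 (seek(+6, CUR)): offset=14
After 4 (seek(-10, END)): offset=14
After 5 (seek(-23, END)): offset=1
After 6 (seek(-19, END)): offset=5
After 7 (seek(-17, END)): offset=7
After 8 (read(1)): returned '2', offset=8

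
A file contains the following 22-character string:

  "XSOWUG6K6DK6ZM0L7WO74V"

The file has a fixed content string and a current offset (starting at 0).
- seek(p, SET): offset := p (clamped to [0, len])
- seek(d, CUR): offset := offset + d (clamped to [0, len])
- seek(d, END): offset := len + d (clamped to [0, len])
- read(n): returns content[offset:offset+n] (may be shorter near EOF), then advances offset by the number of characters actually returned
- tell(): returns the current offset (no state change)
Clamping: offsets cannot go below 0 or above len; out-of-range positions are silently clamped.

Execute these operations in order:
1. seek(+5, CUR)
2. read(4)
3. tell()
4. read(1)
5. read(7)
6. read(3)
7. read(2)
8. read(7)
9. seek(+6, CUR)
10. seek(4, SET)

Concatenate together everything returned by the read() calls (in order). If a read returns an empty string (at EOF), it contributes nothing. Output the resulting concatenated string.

After 1 (seek(+5, CUR)): offset=5
After 2 (read(4)): returned 'G6K6', offset=9
After 3 (tell()): offset=9
After 4 (read(1)): returned 'D', offset=10
After 5 (read(7)): returned 'K6ZM0L7', offset=17
After 6 (read(3)): returned 'WO7', offset=20
After 7 (read(2)): returned '4V', offset=22
After 8 (read(7)): returned '', offset=22
After 9 (seek(+6, CUR)): offset=22
After 10 (seek(4, SET)): offset=4

Answer: G6K6DK6ZM0L7WO74V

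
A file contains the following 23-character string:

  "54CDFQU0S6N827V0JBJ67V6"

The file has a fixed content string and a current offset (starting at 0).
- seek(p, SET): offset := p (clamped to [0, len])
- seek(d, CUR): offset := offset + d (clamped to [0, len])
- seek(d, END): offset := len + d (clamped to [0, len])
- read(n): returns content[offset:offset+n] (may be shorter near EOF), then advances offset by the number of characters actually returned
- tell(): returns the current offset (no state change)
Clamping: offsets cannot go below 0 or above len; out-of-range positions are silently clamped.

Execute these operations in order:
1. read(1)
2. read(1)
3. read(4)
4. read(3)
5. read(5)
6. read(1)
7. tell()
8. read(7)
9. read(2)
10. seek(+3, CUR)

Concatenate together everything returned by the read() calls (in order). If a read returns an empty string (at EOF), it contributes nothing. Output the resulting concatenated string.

Answer: 54CDFQU0S6N827V0JBJ67V6

Derivation:
After 1 (read(1)): returned '5', offset=1
After 2 (read(1)): returned '4', offset=2
After 3 (read(4)): returned 'CDFQ', offset=6
After 4 (read(3)): returned 'U0S', offset=9
After 5 (read(5)): returned '6N827', offset=14
After 6 (read(1)): returned 'V', offset=15
After 7 (tell()): offset=15
After 8 (read(7)): returned '0JBJ67V', offset=22
After 9 (read(2)): returned '6', offset=23
After 10 (seek(+3, CUR)): offset=23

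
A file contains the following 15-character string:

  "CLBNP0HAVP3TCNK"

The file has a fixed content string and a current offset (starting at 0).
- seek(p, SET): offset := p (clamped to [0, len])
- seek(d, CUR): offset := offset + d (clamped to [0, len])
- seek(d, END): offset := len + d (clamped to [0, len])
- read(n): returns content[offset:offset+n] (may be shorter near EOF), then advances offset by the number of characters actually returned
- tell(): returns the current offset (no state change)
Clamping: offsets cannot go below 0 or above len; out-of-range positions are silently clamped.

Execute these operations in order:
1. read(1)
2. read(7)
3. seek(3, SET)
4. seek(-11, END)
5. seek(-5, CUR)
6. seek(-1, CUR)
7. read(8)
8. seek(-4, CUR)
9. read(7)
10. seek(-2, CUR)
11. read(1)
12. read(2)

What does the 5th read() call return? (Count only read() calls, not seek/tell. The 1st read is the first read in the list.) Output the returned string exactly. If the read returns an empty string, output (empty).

After 1 (read(1)): returned 'C', offset=1
After 2 (read(7)): returned 'LBNP0HA', offset=8
After 3 (seek(3, SET)): offset=3
After 4 (seek(-11, END)): offset=4
After 5 (seek(-5, CUR)): offset=0
After 6 (seek(-1, CUR)): offset=0
After 7 (read(8)): returned 'CLBNP0HA', offset=8
After 8 (seek(-4, CUR)): offset=4
After 9 (read(7)): returned 'P0HAVP3', offset=11
After 10 (seek(-2, CUR)): offset=9
After 11 (read(1)): returned 'P', offset=10
After 12 (read(2)): returned '3T', offset=12

Answer: P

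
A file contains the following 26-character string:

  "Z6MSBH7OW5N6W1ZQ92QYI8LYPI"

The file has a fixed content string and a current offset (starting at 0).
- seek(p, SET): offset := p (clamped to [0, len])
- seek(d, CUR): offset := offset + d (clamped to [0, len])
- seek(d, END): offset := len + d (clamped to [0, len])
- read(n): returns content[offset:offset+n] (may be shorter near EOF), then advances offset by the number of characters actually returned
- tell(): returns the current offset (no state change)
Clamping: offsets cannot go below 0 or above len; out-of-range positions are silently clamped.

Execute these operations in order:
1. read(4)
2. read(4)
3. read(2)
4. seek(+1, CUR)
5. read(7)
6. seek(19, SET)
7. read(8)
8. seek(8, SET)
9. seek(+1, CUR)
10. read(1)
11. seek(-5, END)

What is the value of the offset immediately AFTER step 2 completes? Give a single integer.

Answer: 8

Derivation:
After 1 (read(4)): returned 'Z6MS', offset=4
After 2 (read(4)): returned 'BH7O', offset=8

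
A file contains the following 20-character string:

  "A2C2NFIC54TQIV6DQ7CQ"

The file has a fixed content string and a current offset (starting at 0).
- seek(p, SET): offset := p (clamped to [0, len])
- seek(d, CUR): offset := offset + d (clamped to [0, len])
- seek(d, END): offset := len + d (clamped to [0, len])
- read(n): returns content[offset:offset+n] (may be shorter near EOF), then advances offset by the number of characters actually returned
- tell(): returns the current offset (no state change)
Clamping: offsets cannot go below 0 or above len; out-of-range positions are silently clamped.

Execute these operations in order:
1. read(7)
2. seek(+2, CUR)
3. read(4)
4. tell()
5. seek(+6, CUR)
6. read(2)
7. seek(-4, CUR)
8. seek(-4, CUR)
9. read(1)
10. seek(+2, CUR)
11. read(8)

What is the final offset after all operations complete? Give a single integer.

Answer: 20

Derivation:
After 1 (read(7)): returned 'A2C2NFI', offset=7
After 2 (seek(+2, CUR)): offset=9
After 3 (read(4)): returned '4TQI', offset=13
After 4 (tell()): offset=13
After 5 (seek(+6, CUR)): offset=19
After 6 (read(2)): returned 'Q', offset=20
After 7 (seek(-4, CUR)): offset=16
After 8 (seek(-4, CUR)): offset=12
After 9 (read(1)): returned 'I', offset=13
After 10 (seek(+2, CUR)): offset=15
After 11 (read(8)): returned 'DQ7CQ', offset=20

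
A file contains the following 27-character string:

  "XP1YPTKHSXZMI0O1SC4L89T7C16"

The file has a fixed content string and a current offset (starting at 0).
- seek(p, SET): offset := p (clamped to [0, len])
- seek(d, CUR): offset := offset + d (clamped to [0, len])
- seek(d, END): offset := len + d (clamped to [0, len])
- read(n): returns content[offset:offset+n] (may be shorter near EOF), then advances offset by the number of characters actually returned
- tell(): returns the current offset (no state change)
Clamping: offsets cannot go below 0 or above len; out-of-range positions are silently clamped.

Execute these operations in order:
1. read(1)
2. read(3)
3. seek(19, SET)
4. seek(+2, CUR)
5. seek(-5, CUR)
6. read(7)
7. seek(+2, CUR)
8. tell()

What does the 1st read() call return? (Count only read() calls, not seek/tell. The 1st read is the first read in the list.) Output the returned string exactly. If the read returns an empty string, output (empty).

After 1 (read(1)): returned 'X', offset=1
After 2 (read(3)): returned 'P1Y', offset=4
After 3 (seek(19, SET)): offset=19
After 4 (seek(+2, CUR)): offset=21
After 5 (seek(-5, CUR)): offset=16
After 6 (read(7)): returned 'SC4L89T', offset=23
After 7 (seek(+2, CUR)): offset=25
After 8 (tell()): offset=25

Answer: X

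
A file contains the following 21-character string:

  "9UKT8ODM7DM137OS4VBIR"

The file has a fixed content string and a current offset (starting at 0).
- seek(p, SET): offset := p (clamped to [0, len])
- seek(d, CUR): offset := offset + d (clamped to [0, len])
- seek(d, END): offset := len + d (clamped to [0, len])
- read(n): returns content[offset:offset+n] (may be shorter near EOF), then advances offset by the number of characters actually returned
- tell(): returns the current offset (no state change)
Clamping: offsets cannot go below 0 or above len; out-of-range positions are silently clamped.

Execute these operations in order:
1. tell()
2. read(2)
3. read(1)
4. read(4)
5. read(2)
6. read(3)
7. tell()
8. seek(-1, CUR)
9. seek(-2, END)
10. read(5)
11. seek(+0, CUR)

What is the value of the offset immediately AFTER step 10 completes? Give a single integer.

After 1 (tell()): offset=0
After 2 (read(2)): returned '9U', offset=2
After 3 (read(1)): returned 'K', offset=3
After 4 (read(4)): returned 'T8OD', offset=7
After 5 (read(2)): returned 'M7', offset=9
After 6 (read(3)): returned 'DM1', offset=12
After 7 (tell()): offset=12
After 8 (seek(-1, CUR)): offset=11
After 9 (seek(-2, END)): offset=19
After 10 (read(5)): returned 'IR', offset=21

Answer: 21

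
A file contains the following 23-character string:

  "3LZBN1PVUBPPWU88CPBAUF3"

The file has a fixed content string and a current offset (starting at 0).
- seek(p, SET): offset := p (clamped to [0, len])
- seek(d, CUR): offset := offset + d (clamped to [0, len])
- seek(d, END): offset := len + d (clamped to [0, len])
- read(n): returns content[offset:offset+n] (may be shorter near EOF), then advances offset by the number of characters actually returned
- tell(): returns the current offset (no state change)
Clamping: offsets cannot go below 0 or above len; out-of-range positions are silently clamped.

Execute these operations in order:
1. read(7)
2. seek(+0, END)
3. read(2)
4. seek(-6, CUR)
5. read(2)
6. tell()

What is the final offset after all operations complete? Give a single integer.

After 1 (read(7)): returned '3LZBN1P', offset=7
After 2 (seek(+0, END)): offset=23
After 3 (read(2)): returned '', offset=23
After 4 (seek(-6, CUR)): offset=17
After 5 (read(2)): returned 'PB', offset=19
After 6 (tell()): offset=19

Answer: 19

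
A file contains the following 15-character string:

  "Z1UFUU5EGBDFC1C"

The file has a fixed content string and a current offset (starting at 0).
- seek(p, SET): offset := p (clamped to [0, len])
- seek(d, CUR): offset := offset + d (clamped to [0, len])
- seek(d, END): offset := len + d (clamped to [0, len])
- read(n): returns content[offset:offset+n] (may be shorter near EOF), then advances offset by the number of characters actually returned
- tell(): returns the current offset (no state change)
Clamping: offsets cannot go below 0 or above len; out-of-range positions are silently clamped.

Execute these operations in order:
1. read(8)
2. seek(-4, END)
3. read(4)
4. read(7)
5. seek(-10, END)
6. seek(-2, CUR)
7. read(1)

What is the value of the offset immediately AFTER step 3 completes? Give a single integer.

Answer: 15

Derivation:
After 1 (read(8)): returned 'Z1UFUU5E', offset=8
After 2 (seek(-4, END)): offset=11
After 3 (read(4)): returned 'FC1C', offset=15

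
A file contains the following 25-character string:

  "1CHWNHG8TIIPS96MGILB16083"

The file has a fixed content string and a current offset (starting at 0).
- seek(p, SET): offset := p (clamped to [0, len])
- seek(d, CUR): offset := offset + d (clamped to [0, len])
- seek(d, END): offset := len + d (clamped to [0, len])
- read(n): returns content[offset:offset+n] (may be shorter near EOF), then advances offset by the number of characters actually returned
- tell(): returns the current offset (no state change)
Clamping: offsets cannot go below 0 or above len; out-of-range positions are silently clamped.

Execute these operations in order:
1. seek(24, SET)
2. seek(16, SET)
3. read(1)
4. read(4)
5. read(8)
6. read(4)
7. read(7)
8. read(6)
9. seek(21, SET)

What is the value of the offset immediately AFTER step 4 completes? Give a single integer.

After 1 (seek(24, SET)): offset=24
After 2 (seek(16, SET)): offset=16
After 3 (read(1)): returned 'G', offset=17
After 4 (read(4)): returned 'ILB1', offset=21

Answer: 21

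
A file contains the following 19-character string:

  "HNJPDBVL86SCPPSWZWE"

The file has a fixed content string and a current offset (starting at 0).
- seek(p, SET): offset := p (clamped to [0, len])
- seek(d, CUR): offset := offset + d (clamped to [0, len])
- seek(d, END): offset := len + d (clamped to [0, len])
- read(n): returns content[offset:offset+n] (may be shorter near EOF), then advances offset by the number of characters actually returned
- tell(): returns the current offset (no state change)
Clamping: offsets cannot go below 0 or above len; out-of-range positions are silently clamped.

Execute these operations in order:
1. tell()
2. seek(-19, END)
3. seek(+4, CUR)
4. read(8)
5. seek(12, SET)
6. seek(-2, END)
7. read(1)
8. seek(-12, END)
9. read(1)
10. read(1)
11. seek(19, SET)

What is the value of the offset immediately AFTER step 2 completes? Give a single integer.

Answer: 0

Derivation:
After 1 (tell()): offset=0
After 2 (seek(-19, END)): offset=0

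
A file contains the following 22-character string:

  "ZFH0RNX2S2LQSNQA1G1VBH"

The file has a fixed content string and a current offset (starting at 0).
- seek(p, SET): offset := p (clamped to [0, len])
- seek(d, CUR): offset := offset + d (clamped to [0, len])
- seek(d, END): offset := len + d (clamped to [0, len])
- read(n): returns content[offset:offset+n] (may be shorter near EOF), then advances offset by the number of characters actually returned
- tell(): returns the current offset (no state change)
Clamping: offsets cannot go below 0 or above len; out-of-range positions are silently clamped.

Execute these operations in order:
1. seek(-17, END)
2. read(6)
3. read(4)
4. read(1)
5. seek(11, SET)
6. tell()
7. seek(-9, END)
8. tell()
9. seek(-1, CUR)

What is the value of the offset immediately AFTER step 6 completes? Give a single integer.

Answer: 11

Derivation:
After 1 (seek(-17, END)): offset=5
After 2 (read(6)): returned 'NX2S2L', offset=11
After 3 (read(4)): returned 'QSNQ', offset=15
After 4 (read(1)): returned 'A', offset=16
After 5 (seek(11, SET)): offset=11
After 6 (tell()): offset=11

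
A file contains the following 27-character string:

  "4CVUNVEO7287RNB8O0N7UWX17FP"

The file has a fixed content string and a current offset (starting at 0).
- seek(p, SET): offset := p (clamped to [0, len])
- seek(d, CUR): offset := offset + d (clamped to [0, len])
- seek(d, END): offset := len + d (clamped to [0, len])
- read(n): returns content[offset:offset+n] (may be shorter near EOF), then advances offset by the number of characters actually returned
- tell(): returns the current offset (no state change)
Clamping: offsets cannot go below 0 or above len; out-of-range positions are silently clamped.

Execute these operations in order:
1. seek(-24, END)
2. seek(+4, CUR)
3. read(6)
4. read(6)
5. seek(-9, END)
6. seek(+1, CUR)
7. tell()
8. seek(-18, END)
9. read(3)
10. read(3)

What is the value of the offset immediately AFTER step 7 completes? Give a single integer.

Answer: 19

Derivation:
After 1 (seek(-24, END)): offset=3
After 2 (seek(+4, CUR)): offset=7
After 3 (read(6)): returned 'O7287R', offset=13
After 4 (read(6)): returned 'NB8O0N', offset=19
After 5 (seek(-9, END)): offset=18
After 6 (seek(+1, CUR)): offset=19
After 7 (tell()): offset=19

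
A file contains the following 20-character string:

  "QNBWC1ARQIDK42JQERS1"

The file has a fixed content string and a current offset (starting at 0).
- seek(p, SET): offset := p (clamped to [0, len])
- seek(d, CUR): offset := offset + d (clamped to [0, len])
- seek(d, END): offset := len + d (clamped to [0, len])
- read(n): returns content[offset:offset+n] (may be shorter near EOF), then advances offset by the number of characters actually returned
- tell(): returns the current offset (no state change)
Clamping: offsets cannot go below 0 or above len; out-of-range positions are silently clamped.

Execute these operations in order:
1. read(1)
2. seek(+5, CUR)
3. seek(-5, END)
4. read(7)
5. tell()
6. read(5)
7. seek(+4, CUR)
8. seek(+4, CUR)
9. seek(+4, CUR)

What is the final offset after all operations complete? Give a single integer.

After 1 (read(1)): returned 'Q', offset=1
After 2 (seek(+5, CUR)): offset=6
After 3 (seek(-5, END)): offset=15
After 4 (read(7)): returned 'QERS1', offset=20
After 5 (tell()): offset=20
After 6 (read(5)): returned '', offset=20
After 7 (seek(+4, CUR)): offset=20
After 8 (seek(+4, CUR)): offset=20
After 9 (seek(+4, CUR)): offset=20

Answer: 20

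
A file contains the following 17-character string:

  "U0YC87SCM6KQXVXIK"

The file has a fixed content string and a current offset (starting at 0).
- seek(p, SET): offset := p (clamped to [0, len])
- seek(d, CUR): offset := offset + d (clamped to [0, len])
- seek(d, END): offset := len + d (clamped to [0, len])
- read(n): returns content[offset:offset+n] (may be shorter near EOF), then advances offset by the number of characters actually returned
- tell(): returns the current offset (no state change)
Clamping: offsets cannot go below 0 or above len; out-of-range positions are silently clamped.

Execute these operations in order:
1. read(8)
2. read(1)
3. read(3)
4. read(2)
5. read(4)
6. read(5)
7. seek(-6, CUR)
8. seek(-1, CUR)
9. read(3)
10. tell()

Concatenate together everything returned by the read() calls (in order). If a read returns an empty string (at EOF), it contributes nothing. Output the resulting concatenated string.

Answer: U0YC87SCM6KQXVXIKKQX

Derivation:
After 1 (read(8)): returned 'U0YC87SC', offset=8
After 2 (read(1)): returned 'M', offset=9
After 3 (read(3)): returned '6KQ', offset=12
After 4 (read(2)): returned 'XV', offset=14
After 5 (read(4)): returned 'XIK', offset=17
After 6 (read(5)): returned '', offset=17
After 7 (seek(-6, CUR)): offset=11
After 8 (seek(-1, CUR)): offset=10
After 9 (read(3)): returned 'KQX', offset=13
After 10 (tell()): offset=13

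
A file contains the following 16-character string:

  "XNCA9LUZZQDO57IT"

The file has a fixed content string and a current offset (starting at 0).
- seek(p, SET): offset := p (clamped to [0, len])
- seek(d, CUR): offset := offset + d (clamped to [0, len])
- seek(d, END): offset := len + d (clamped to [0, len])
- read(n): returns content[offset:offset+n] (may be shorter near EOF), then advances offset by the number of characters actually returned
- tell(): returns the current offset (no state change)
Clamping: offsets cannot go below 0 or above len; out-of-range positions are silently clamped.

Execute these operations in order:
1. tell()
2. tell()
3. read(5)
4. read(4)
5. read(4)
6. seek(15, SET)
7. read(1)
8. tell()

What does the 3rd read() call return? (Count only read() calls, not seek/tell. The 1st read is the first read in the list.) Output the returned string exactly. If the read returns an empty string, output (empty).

Answer: QDO5

Derivation:
After 1 (tell()): offset=0
After 2 (tell()): offset=0
After 3 (read(5)): returned 'XNCA9', offset=5
After 4 (read(4)): returned 'LUZZ', offset=9
After 5 (read(4)): returned 'QDO5', offset=13
After 6 (seek(15, SET)): offset=15
After 7 (read(1)): returned 'T', offset=16
After 8 (tell()): offset=16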